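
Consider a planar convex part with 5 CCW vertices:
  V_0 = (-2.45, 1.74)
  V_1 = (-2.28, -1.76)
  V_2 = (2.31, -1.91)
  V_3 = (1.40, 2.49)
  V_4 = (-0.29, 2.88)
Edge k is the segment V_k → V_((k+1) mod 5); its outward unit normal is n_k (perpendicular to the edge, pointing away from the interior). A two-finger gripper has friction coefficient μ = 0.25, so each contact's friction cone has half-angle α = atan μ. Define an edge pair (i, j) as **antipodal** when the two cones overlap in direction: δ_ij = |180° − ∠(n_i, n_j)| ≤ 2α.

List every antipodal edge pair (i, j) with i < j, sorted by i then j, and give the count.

count = 2; pairs: (0,2), (1,3)

α = atan 0.25 = 14.04°;  2α = 28.07°
n_0 = (-0.9988, -0.0485)
n_1 = (-0.0327, -0.9995)
n_2 = (+0.9793, +0.2025)
n_3 = (+0.2249, +0.9744)
n_4 = (-0.4668, +0.8844)
  (0,1): δ = 94.65°  ·
  (0,2): δ = 8.90°  ✓
  (0,3): δ = 74.22°  ·
  (0,4): δ = 115.04°  ·
  (1,2): δ = 76.44°  ·
  (1,3): δ = 11.12°  ✓
  (1,4): δ = 29.70°  ·
  (2,3): δ = 114.68°  ·
  (2,4): δ = 73.86°  ·
  (3,4): δ = 139.18°  ·
antipodal pairs: 2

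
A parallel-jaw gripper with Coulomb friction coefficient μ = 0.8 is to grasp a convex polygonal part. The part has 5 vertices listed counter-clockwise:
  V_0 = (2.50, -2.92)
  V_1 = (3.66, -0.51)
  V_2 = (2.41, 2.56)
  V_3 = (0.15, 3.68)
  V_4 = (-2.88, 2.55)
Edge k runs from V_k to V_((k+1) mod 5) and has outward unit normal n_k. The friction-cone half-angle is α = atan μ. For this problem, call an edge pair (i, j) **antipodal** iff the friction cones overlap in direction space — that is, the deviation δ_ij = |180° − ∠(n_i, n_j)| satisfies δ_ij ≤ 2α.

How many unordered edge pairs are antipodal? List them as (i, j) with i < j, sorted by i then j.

count = 5; pairs: (0,3), (0,4), (1,4), (2,4), (3,4)

α = atan 0.8 = 38.66°;  2α = 77.32°
n_0 = (+0.9011, -0.4337)
n_1 = (+0.9262, +0.3771)
n_2 = (+0.4440, +0.8960)
n_3 = (-0.3494, +0.9370)
n_4 = (-0.7129, -0.7012)
  (0,1): δ = 132.14°  ·
  (0,2): δ = 90.66°  ·
  (0,3): δ = 43.84°  ✓
  (0,4): δ = 70.23°  ✓
  (1,2): δ = 138.52°  ·
  (1,3): δ = 91.70°  ·
  (1,4): δ = 22.37°  ✓
  (2,3): δ = 133.19°  ·
  (2,4): δ = 19.11°  ✓
  (3,4): δ = 65.93°  ✓
antipodal pairs: 5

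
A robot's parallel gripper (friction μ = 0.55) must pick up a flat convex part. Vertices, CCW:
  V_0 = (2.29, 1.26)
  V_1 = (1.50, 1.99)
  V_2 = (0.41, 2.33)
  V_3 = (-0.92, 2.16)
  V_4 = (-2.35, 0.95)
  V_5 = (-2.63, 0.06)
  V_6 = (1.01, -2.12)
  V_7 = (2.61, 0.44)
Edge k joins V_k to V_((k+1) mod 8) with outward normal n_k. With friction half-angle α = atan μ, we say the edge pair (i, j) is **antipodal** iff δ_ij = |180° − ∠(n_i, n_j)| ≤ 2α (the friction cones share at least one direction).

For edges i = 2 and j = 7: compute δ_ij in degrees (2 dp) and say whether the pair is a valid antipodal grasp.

α = atan 0.55 = 28.81°;  2α = 57.62°
edge 2: e_2 = (-1.33, -0.17);  n_2 = (-0.1268, +0.9919)
edge 7: e_7 = (-0.32, +0.82);  n_7 = (+0.9316, +0.3635)
∠(n_2, n_7) = 75.97°
δ = |180° − 75.97°| = 104.03°
104.03° > 2α = 57.62°  →  invalid

δ = 104.03°, invalid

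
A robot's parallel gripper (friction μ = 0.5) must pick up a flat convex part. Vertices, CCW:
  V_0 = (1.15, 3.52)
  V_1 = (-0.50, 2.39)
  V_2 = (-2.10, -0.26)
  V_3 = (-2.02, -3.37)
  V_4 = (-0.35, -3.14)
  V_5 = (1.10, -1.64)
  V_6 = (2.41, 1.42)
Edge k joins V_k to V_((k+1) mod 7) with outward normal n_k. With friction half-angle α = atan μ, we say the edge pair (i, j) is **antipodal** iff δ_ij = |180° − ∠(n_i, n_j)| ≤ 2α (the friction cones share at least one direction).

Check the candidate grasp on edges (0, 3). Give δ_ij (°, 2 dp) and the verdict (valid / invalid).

α = atan 0.5 = 26.57°;  2α = 53.13°
edge 0: e_0 = (-1.65, -1.13);  n_0 = (-0.5650, +0.8251)
edge 3: e_3 = (+1.67, +0.23);  n_3 = (+0.1364, -0.9906)
∠(n_0, n_3) = 153.44°
δ = |180° − 153.44°| = 26.56°
26.56° ≤ 2α = 53.13°  →  valid

δ = 26.56°, valid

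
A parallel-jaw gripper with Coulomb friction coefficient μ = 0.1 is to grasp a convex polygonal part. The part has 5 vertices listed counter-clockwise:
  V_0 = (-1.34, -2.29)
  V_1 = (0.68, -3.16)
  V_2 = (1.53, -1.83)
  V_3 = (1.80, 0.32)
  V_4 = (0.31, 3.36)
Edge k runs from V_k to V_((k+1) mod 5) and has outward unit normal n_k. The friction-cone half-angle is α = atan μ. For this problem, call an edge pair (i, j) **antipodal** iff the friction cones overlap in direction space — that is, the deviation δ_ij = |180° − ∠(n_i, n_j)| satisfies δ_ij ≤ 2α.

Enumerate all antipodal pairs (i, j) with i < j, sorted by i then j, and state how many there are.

count = 1; pairs: (2,4)

α = atan 0.1 = 5.71°;  2α = 11.42°
n_0 = (-0.3956, -0.9184)
n_1 = (+0.8426, -0.5385)
n_2 = (+0.9922, -0.1246)
n_3 = (+0.8979, +0.4401)
n_4 = (-0.9599, +0.2803)
  (0,1): δ = 99.28°  ·
  (0,2): δ = 73.86°  ·
  (0,3): δ = 40.59°  ·
  (0,4): δ = 97.02°  ·
  (1,2): δ = 154.58°  ·
  (1,3): δ = 121.31°  ·
  (1,4): δ = 16.30°  ·
  (2,3): δ = 146.73°  ·
  (2,4): δ = 9.12°  ✓
  (3,4): δ = 42.39°  ·
antipodal pairs: 1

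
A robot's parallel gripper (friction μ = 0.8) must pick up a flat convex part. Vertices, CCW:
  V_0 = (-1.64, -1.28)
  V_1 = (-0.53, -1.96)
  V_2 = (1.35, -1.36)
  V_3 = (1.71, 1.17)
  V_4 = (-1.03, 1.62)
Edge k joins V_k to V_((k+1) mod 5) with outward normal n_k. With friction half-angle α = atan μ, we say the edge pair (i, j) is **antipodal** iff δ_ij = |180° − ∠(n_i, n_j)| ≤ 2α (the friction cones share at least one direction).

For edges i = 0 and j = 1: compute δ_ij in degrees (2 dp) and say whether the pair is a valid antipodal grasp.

δ = 130.81°, invalid

α = atan 0.8 = 38.66°;  2α = 77.32°
edge 0: e_0 = (+1.11, -0.68);  n_0 = (-0.5224, -0.8527)
edge 1: e_1 = (+1.88, +0.60);  n_1 = (+0.3040, -0.9527)
∠(n_0, n_1) = 49.19°
δ = |180° − 49.19°| = 130.81°
130.81° > 2α = 77.32°  →  invalid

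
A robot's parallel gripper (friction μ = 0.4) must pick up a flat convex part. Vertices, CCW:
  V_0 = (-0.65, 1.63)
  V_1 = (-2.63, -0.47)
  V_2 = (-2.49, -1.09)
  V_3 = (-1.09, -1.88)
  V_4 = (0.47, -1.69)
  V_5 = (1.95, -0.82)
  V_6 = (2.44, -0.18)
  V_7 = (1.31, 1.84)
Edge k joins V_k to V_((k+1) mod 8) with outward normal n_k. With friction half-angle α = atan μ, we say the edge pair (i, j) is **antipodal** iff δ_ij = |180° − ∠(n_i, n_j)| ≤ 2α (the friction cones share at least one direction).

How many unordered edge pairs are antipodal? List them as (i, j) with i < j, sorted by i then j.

count = 8; pairs: (0,3), (0,4), (0,5), (1,6), (2,6), (2,7), (3,7), (4,7)

α = atan 0.4 = 21.80°;  2α = 43.60°
n_0 = (-0.7276, +0.6860)
n_1 = (-0.9754, -0.2203)
n_2 = (-0.4914, -0.8709)
n_3 = (+0.1209, -0.9927)
n_4 = (+0.5068, -0.8621)
n_5 = (+0.7940, -0.6079)
n_6 = (+0.8727, +0.4882)
n_7 = (-0.1065, +0.9943)
  (0,1): δ = 123.96°  ·
  (0,2): δ = 76.12°  ·
  (0,3): δ = 39.74°  ✓
  (0,4): δ = 16.24°  ✓
  (0,5): δ = 5.88°  ✓
  (0,6): δ = 72.54°  ·
  (0,7): δ = 139.43°  ·
  (1,2): δ = 132.16°  ·
  (1,3): δ = 95.78°  ·
  (1,4): δ = 72.28°  ·
  (1,5): δ = 50.16°  ·
  (1,6): δ = 16.50°  ✓
  (1,7): δ = 83.39°  ·
  (2,3): δ = 143.62°  ·
  (2,4): δ = 120.12°  ·
  (2,5): δ = 98.00°  ·
  (2,6): δ = 31.34°  ✓
  (2,7): δ = 35.55°  ✓
  (3,4): δ = 156.50°  ·
  (3,5): δ = 134.38°  ·
  (3,6): δ = 67.72°  ·
  (3,7): δ = 0.83°  ✓
  (4,5): δ = 157.89°  ·
  (4,6): δ = 91.23°  ·
  (4,7): δ = 24.33°  ✓
  (5,6): δ = 113.34°  ·
  (5,7): δ = 46.45°  ·
  (6,7): δ = 113.11°  ·
antipodal pairs: 8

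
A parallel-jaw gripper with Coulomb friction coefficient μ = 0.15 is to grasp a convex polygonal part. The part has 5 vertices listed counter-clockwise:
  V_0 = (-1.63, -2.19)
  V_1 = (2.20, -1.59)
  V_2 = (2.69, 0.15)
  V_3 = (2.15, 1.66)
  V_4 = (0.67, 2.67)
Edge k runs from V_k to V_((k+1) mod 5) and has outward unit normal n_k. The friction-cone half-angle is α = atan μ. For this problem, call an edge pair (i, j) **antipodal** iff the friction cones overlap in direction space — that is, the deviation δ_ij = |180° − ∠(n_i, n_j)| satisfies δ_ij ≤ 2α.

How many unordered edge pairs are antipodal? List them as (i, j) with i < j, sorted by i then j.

count = 1; pairs: (1,4)

α = atan 0.15 = 8.53°;  2α = 17.06°
n_0 = (+0.1548, -0.9880)
n_1 = (+0.9626, -0.2711)
n_2 = (+0.9416, +0.3367)
n_3 = (+0.5637, +0.8260)
n_4 = (-0.9039, +0.4278)
  (0,1): δ = 114.63°  ·
  (0,2): δ = 79.23°  ·
  (0,3): δ = 43.21°  ·
  (0,4): δ = 55.77°  ·
  (1,2): δ = 144.59°  ·
  (1,3): δ = 108.58°  ·
  (1,4): δ = 9.60°  ✓
  (2,3): δ = 143.99°  ·
  (2,4): δ = 45.00°  ·
  (3,4): δ = 81.02°  ·
antipodal pairs: 1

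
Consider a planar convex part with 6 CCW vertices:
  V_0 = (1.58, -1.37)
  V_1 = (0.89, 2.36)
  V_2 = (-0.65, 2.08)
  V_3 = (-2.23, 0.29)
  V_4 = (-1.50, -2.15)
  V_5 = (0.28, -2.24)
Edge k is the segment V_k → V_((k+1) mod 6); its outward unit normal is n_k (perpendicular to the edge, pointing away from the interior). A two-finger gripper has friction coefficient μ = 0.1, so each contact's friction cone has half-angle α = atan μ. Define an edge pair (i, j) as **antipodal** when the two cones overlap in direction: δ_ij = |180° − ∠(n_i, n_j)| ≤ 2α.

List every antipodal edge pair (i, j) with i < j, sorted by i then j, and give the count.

α = atan 0.1 = 5.71°;  2α = 11.42°
n_0 = (+0.9833, +0.1819)
n_1 = (-0.1789, +0.9839)
n_2 = (-0.7497, +0.6618)
n_3 = (-0.9580, -0.2866)
n_4 = (-0.0505, -0.9987)
n_5 = (+0.5562, -0.8311)
  (0,1): δ = 90.18°  ·
  (0,2): δ = 51.91°  ·
  (0,3): δ = 6.18°  ✓
  (0,4): δ = 76.63°  ·
  (0,5): δ = 113.31°  ·
  (1,2): δ = 141.74°  ·
  (1,3): δ = 83.65°  ·
  (1,4): δ = 13.20°  ·
  (1,5): δ = 23.49°  ·
  (2,3): δ = 121.91°  ·
  (2,4): δ = 51.46°  ·
  (2,5): δ = 14.77°  ·
  (3,4): δ = 109.55°  ·
  (3,5): δ = 72.86°  ·
  (4,5): δ = 143.31°  ·
antipodal pairs: 1

count = 1; pairs: (0,3)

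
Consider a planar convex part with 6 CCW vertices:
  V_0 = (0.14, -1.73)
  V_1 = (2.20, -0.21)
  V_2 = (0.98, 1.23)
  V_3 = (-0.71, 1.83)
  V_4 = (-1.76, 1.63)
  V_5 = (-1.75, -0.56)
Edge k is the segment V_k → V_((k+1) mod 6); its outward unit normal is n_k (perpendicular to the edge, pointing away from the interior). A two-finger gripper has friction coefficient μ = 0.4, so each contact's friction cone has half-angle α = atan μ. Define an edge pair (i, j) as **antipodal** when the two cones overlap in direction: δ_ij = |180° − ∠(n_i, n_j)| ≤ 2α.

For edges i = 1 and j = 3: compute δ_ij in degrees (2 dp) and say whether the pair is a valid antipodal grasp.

α = atan 0.4 = 21.80°;  2α = 43.60°
edge 1: e_1 = (-1.22, +1.44);  n_1 = (+0.7630, +0.6464)
edge 3: e_3 = (-1.05, -0.20);  n_3 = (-0.1871, +0.9823)
∠(n_1, n_3) = 60.51°
δ = |180° − 60.51°| = 119.49°
119.49° > 2α = 43.60°  →  invalid

δ = 119.49°, invalid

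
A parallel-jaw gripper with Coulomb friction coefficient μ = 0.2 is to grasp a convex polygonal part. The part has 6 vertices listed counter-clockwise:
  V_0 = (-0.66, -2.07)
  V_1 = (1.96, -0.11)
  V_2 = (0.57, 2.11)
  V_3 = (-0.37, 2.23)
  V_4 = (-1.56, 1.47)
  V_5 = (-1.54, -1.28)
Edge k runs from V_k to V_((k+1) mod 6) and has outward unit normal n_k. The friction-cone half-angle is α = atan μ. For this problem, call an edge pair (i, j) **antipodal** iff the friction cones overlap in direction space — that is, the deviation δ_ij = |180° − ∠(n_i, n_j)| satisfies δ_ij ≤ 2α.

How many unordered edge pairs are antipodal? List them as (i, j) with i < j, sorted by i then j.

count = 2; pairs: (0,3), (1,5)

α = atan 0.2 = 11.31°;  2α = 22.62°
n_0 = (+0.5990, -0.8007)
n_1 = (+0.8476, +0.5307)
n_2 = (+0.1266, +0.9919)
n_3 = (-0.5382, +0.8428)
n_4 = (-1.0000, -0.0073)
n_5 = (-0.6680, -0.7441)
  (0,1): δ = 94.75°  ·
  (0,2): δ = 44.07°  ·
  (0,3): δ = 4.24°  ✓
  (0,4): δ = 53.62°  ·
  (0,5): δ = 101.28°  ·
  (1,2): δ = 129.33°  ·
  (1,3): δ = 89.49°  ·
  (1,4): δ = 31.64°  ·
  (1,5): δ = 16.03°  ✓
  (2,3): δ = 140.16°  ·
  (2,4): δ = 82.31°  ·
  (2,5): δ = 34.64°  ·
  (3,4): δ = 122.15°  ·
  (3,5): δ = 74.48°  ·
  (4,5): δ = 132.33°  ·
antipodal pairs: 2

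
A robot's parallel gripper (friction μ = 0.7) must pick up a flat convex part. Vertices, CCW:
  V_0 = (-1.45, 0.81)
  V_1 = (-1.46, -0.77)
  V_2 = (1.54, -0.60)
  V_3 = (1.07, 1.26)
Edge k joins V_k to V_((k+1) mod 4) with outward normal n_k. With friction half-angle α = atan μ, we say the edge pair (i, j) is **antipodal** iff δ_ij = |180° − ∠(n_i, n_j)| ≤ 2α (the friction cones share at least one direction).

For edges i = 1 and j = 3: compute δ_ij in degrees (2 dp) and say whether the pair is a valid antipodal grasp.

α = atan 0.7 = 34.99°;  2α = 69.98°
edge 1: e_1 = (+3.00, +0.17);  n_1 = (+0.0566, -0.9984)
edge 3: e_3 = (-2.52, -0.45);  n_3 = (-0.1758, +0.9844)
∠(n_1, n_3) = 173.12°
δ = |180° − 173.12°| = 6.88°
6.88° ≤ 2α = 69.98°  →  valid

δ = 6.88°, valid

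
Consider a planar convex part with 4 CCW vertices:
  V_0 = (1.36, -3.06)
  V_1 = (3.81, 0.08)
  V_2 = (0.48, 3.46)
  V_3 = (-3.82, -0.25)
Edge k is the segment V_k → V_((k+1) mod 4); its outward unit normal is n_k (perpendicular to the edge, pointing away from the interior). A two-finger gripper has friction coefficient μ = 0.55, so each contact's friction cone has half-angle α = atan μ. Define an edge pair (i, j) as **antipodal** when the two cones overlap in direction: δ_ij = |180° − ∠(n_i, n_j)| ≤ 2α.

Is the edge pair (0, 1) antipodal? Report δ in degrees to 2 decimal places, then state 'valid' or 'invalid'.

δ = 97.46°, invalid

α = atan 0.55 = 28.81°;  2α = 57.62°
edge 0: e_0 = (+2.45, +3.14);  n_0 = (+0.7884, -0.6152)
edge 1: e_1 = (-3.33, +3.38);  n_1 = (+0.7124, +0.7018)
∠(n_0, n_1) = 82.54°
δ = |180° − 82.54°| = 97.46°
97.46° > 2α = 57.62°  →  invalid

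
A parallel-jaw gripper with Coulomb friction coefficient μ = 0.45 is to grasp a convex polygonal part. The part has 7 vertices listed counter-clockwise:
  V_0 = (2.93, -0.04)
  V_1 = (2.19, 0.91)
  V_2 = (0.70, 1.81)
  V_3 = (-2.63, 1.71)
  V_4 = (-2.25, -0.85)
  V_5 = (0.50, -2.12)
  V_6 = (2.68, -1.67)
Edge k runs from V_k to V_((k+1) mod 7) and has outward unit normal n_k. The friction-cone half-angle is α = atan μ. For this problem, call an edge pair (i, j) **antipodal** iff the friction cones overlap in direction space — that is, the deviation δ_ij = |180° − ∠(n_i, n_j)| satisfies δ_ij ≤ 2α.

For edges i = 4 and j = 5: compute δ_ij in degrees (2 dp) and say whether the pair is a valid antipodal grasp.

δ = 143.55°, invalid

α = atan 0.45 = 24.23°;  2α = 48.46°
edge 4: e_4 = (+2.75, -1.27);  n_4 = (-0.4193, -0.9079)
edge 5: e_5 = (+2.18, +0.45);  n_5 = (+0.2022, -0.9794)
∠(n_4, n_5) = 36.45°
δ = |180° − 36.45°| = 143.55°
143.55° > 2α = 48.46°  →  invalid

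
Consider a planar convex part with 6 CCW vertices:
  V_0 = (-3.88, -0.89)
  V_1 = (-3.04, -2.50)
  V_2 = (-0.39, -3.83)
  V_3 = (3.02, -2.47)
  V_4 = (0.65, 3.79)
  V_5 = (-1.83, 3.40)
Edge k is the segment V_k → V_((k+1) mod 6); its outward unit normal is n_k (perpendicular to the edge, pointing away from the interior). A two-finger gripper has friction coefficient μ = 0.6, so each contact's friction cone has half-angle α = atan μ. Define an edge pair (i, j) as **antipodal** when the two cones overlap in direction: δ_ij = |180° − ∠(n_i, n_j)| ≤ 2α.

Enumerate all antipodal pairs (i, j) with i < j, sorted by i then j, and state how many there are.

α = atan 0.6 = 30.96°;  2α = 61.93°
n_0 = (-0.8866, -0.4626)
n_1 = (-0.4486, -0.8938)
n_2 = (+0.3705, -0.9289)
n_3 = (+0.9352, +0.3541)
n_4 = (-0.1553, +0.9879)
n_5 = (-0.9023, +0.4312)
  (0,1): δ = 144.20°  ·
  (0,2): δ = 95.81°  ·
  (0,3): δ = 6.82°  ✓
  (0,4): δ = 71.38°  ·
  (0,5): δ = 126.91°  ·
  (1,2): δ = 131.61°  ·
  (1,3): δ = 42.61°  ✓
  (1,4): δ = 35.59°  ✓
  (1,5): δ = 91.11°  ·
  (2,3): δ = 91.01°  ·
  (2,4): δ = 12.81°  ✓
  (2,5): δ = 42.72°  ✓
  (3,4): δ = 101.80°  ·
  (3,5): δ = 46.28°  ✓
  (4,5): δ = 124.48°  ·
antipodal pairs: 6

count = 6; pairs: (0,3), (1,3), (1,4), (2,4), (2,5), (3,5)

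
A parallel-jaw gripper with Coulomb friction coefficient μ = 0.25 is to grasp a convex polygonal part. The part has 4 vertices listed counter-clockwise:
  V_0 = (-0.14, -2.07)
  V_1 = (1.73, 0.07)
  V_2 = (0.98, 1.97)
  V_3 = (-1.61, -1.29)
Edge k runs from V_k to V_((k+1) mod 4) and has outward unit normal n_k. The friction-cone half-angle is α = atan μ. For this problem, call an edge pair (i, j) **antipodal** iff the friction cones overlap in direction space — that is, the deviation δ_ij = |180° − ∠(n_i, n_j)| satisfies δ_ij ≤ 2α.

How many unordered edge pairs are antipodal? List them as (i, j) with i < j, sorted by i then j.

α = atan 0.25 = 14.04°;  2α = 28.07°
n_0 = (+0.7530, -0.6580)
n_1 = (+0.9302, +0.3672)
n_2 = (-0.7830, +0.6221)
n_3 = (-0.4687, -0.8833)
  (0,1): δ = 117.31°  ·
  (0,2): δ = 2.68°  ✓
  (0,3): δ = 103.20°  ·
  (1,2): δ = 60.01°  ·
  (1,3): δ = 40.51°  ·
  (2,3): δ = 79.48°  ·
antipodal pairs: 1

count = 1; pairs: (0,2)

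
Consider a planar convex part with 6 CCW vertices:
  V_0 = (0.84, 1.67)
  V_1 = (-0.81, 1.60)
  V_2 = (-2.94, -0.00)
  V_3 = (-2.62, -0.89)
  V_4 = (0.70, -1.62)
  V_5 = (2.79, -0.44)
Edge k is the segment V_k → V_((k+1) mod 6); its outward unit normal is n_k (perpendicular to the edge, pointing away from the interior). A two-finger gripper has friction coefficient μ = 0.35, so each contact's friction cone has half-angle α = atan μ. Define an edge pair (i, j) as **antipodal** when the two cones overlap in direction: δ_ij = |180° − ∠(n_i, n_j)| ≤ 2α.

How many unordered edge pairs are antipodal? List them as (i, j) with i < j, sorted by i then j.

α = atan 0.35 = 19.29°;  2α = 38.58°
n_0 = (-0.0424, +0.9991)
n_1 = (-0.6006, +0.7995)
n_2 = (-0.9410, -0.3383)
n_3 = (-0.2147, -0.9767)
n_4 = (+0.4916, -0.8708)
n_5 = (+0.7344, +0.6787)
  (0,1): δ = 145.52°  ·
  (0,2): δ = 72.65°  ·
  (0,3): δ = 14.83°  ✓
  (0,4): δ = 27.02°  ✓
  (0,5): δ = 130.31°  ·
  (1,2): δ = 107.14°  ·
  (1,3): δ = 49.31°  ·
  (1,4): δ = 7.46°  ✓
  (1,5): δ = 95.83°  ·
  (2,3): δ = 122.18°  ·
  (2,4): δ = 80.33°  ·
  (2,5): δ = 22.97°  ✓
  (3,4): δ = 138.15°  ·
  (3,5): δ = 34.86°  ✓
  (4,5): δ = 76.71°  ·
antipodal pairs: 5

count = 5; pairs: (0,3), (0,4), (1,4), (2,5), (3,5)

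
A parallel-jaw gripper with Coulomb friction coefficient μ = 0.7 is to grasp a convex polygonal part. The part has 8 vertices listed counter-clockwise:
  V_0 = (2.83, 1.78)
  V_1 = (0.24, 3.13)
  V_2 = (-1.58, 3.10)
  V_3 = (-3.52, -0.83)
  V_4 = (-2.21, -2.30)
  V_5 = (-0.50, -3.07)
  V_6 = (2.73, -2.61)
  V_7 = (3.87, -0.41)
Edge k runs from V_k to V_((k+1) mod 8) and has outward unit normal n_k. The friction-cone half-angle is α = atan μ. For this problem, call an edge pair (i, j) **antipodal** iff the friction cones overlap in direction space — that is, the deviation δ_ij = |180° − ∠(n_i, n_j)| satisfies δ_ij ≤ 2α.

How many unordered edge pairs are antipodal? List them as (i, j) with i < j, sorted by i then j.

count = 13; pairs: (0,3), (0,4), (0,5), (1,3), (1,4), (1,5), (1,6), (2,5), (2,6), (2,7), (3,6), (3,7), (4,7)

α = atan 0.7 = 34.99°;  2α = 69.98°
n_0 = (+0.4622, +0.8868)
n_1 = (-0.0165, +0.9999)
n_2 = (-0.8967, +0.4426)
n_3 = (-0.7466, -0.6653)
n_4 = (-0.4106, -0.9118)
n_5 = (+0.1410, -0.9900)
n_6 = (+0.8879, -0.4601)
n_7 = (+0.9033, +0.4290)
  (0,1): δ = 151.53°  ·
  (0,2): δ = 88.74°  ·
  (0,3): δ = 20.76°  ✓
  (0,4): δ = 3.29°  ✓
  (0,5): δ = 35.64°  ✓
  (0,6): δ = 90.14°  ·
  (0,7): δ = 142.93°  ·
  (1,2): δ = 117.22°  ·
  (1,3): δ = 49.24°  ✓
  (1,4): δ = 25.19°  ✓
  (1,5): δ = 7.16°  ✓
  (1,6): δ = 61.66°  ✓
  (1,7): δ = 114.46°  ·
  (2,3): δ = 112.02°  ·
  (2,4): δ = 87.97°  ·
  (2,5): δ = 55.62°  ✓
  (2,6): δ = 1.12°  ✓
  (2,7): δ = 51.68°  ✓
  (3,4): δ = 155.95°  ·
  (3,5): δ = 123.60°  ·
  (3,6): δ = 69.10°  ✓
  (3,7): δ = 16.30°  ✓
  (4,5): δ = 147.65°  ·
  (4,6): δ = 93.15°  ·
  (4,7): δ = 40.36°  ✓
  (5,6): δ = 125.50°  ·
  (5,7): δ = 72.70°  ·
  (6,7): δ = 127.21°  ·
antipodal pairs: 13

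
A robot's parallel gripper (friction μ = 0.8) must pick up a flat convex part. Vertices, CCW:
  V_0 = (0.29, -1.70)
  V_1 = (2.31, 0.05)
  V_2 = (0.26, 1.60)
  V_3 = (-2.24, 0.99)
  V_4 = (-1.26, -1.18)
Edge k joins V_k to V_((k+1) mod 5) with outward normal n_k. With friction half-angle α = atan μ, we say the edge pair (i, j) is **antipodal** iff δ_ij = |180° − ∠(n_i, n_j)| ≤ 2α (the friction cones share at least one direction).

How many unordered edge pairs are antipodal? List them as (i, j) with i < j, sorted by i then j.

α = atan 0.8 = 38.66°;  2α = 77.32°
n_0 = (+0.6548, -0.7558)
n_1 = (+0.6031, +0.7977)
n_2 = (-0.2370, +0.9715)
n_3 = (-0.9114, -0.4116)
n_4 = (-0.3181, -0.9481)
  (0,1): δ = 78.00°  ·
  (0,2): δ = 27.19°  ✓
  (0,3): δ = 73.40°  ✓
  (0,4): δ = 120.55°  ·
  (1,2): δ = 129.19°  ·
  (1,3): δ = 28.60°  ✓
  (1,4): δ = 18.55°  ✓
  (2,3): δ = 79.41°  ·
  (2,4): δ = 32.26°  ✓
  (3,4): δ = 132.85°  ·
antipodal pairs: 5

count = 5; pairs: (0,2), (0,3), (1,3), (1,4), (2,4)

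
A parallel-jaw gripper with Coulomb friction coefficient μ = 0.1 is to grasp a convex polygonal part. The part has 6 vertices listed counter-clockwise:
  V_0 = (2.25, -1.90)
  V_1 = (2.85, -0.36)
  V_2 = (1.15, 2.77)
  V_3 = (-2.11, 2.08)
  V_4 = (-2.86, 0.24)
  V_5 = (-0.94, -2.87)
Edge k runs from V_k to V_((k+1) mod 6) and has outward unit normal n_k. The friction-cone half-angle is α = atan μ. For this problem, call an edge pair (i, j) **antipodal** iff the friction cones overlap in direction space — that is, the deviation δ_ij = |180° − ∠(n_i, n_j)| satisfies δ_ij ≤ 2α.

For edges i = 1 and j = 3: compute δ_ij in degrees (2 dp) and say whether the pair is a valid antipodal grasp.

δ = 50.68°, invalid

α = atan 0.1 = 5.71°;  2α = 11.42°
edge 1: e_1 = (-1.70, +3.13);  n_1 = (+0.8788, +0.4773)
edge 3: e_3 = (-0.75, -1.84);  n_3 = (-0.9260, +0.3775)
∠(n_1, n_3) = 129.32°
δ = |180° − 129.32°| = 50.68°
50.68° > 2α = 11.42°  →  invalid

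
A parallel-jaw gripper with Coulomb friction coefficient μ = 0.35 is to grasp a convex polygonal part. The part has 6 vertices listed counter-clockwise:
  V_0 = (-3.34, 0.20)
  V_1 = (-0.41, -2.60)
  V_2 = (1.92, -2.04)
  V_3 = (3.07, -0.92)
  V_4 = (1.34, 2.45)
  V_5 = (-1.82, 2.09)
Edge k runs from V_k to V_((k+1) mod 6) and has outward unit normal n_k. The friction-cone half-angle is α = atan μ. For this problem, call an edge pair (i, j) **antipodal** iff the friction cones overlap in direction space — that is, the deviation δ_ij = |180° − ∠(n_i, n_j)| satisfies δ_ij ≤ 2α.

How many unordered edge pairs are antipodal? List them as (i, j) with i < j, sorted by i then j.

count = 5; pairs: (0,3), (1,4), (1,5), (2,4), (2,5)

α = atan 0.35 = 19.29°;  2α = 38.58°
n_0 = (-0.6909, -0.7230)
n_1 = (+0.2337, -0.9723)
n_2 = (+0.6977, -0.7164)
n_3 = (+0.8896, +0.4567)
n_4 = (-0.1132, +0.9936)
n_5 = (-0.7793, +0.6267)
  (0,1): δ = 122.79°  ·
  (0,2): δ = 92.06°  ·
  (0,3): δ = 19.13°  ✓
  (0,4): δ = 50.20°  ·
  (0,5): δ = 94.89°  ·
  (1,2): δ = 149.27°  ·
  (1,3): δ = 76.34°  ·
  (1,4): δ = 7.01°  ✓
  (1,5): δ = 37.68°  ✓
  (2,3): δ = 107.07°  ·
  (2,4): δ = 37.74°  ✓
  (2,5): δ = 6.95°  ✓
  (3,4): δ = 110.67°  ·
  (3,5): δ = 65.98°  ·
  (4,5): δ = 135.31°  ·
antipodal pairs: 5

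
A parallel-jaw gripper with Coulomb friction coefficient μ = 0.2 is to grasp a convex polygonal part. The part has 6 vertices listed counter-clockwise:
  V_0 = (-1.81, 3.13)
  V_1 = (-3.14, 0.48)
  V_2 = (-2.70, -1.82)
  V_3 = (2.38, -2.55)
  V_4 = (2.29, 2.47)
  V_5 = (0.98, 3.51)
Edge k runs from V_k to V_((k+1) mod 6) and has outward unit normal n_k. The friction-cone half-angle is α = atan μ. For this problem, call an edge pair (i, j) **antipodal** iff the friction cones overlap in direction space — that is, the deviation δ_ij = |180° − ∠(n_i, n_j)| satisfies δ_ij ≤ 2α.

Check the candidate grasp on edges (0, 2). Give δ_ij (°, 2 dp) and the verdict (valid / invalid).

δ = 71.53°, invalid

α = atan 0.2 = 11.31°;  2α = 22.62°
edge 0: e_0 = (-1.33, -2.65);  n_0 = (-0.8938, +0.4486)
edge 2: e_2 = (+5.08, -0.73);  n_2 = (-0.1422, -0.9898)
∠(n_0, n_2) = 108.47°
δ = |180° − 108.47°| = 71.53°
71.53° > 2α = 22.62°  →  invalid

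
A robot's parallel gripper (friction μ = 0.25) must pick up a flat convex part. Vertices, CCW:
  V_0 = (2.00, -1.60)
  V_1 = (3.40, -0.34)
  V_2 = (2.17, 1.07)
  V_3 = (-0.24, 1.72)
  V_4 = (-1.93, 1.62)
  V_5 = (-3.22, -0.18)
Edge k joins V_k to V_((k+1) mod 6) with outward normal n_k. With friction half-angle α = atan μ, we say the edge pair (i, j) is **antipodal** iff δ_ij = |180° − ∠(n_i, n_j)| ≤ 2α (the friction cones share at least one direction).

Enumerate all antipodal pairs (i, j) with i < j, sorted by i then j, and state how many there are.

count = 3; pairs: (0,4), (2,5), (3,5)

α = atan 0.25 = 14.04°;  2α = 28.07°
n_0 = (+0.6690, -0.7433)
n_1 = (+0.7536, +0.6574)
n_2 = (+0.2604, +0.9655)
n_3 = (-0.0591, +0.9983)
n_4 = (-0.8128, +0.5825)
n_5 = (-0.2625, -0.9649)
  (0,1): δ = 90.89°  ·
  (0,2): δ = 57.08°  ·
  (0,3): δ = 38.60°  ·
  (0,4): δ = 12.38°  ✓
  (0,5): δ = 122.79°  ·
  (1,2): δ = 146.19°  ·
  (1,3): δ = 127.71°  ·
  (1,4): δ = 76.73°  ·
  (1,5): δ = 33.68°  ·
  (2,3): δ = 161.52°  ·
  (2,4): δ = 110.53°  ·
  (2,5): δ = 0.12°  ✓
  (3,4): δ = 129.01°  ·
  (3,5): δ = 18.60°  ✓
  (4,5): δ = 69.59°  ·
antipodal pairs: 3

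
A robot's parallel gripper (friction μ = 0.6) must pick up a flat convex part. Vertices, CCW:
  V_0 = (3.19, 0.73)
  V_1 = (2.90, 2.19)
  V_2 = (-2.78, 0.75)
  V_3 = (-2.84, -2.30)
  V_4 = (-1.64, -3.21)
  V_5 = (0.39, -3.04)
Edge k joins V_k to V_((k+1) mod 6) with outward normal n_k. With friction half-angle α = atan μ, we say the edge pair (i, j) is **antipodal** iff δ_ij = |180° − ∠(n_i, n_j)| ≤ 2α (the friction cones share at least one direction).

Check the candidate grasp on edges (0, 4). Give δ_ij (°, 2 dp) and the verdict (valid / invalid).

δ = 83.55°, invalid

α = atan 0.6 = 30.96°;  2α = 61.93°
edge 0: e_0 = (-0.29, +1.46);  n_0 = (+0.9808, +0.1948)
edge 4: e_4 = (+2.03, +0.17);  n_4 = (+0.0835, -0.9965)
∠(n_0, n_4) = 96.45°
δ = |180° − 96.45°| = 83.55°
83.55° > 2α = 61.93°  →  invalid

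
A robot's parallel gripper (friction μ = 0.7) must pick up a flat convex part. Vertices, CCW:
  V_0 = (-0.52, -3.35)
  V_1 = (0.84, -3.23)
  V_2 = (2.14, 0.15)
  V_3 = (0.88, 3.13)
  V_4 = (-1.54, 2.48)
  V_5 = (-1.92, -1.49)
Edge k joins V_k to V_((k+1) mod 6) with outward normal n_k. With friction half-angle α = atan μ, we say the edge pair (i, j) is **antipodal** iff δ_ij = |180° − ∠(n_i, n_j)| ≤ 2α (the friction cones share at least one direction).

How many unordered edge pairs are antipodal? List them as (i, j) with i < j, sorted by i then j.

count = 7; pairs: (0,3), (1,3), (1,4), (1,5), (2,4), (2,5), (3,5)

α = atan 0.7 = 34.99°;  2α = 69.98°
n_0 = (+0.0879, -0.9961)
n_1 = (+0.9333, -0.3590)
n_2 = (+0.9211, +0.3894)
n_3 = (-0.2594, +0.9658)
n_4 = (-0.9955, +0.0953)
n_5 = (-0.7990, -0.6014)
  (0,1): δ = 116.08°  ·
  (0,2): δ = 72.12°  ·
  (0,3): δ = 9.99°  ✓
  (0,4): δ = 79.49°  ·
  (0,5): δ = 121.93°  ·
  (1,2): δ = 136.04°  ·
  (1,3): δ = 53.93°  ✓
  (1,4): δ = 15.57°  ✓
  (1,5): δ = 58.01°  ✓
  (2,3): δ = 97.89°  ·
  (2,4): δ = 28.39°  ✓
  (2,5): δ = 14.05°  ✓
  (3,4): δ = 110.50°  ·
  (3,5): δ = 68.07°  ✓
  (4,5): δ = 137.56°  ·
antipodal pairs: 7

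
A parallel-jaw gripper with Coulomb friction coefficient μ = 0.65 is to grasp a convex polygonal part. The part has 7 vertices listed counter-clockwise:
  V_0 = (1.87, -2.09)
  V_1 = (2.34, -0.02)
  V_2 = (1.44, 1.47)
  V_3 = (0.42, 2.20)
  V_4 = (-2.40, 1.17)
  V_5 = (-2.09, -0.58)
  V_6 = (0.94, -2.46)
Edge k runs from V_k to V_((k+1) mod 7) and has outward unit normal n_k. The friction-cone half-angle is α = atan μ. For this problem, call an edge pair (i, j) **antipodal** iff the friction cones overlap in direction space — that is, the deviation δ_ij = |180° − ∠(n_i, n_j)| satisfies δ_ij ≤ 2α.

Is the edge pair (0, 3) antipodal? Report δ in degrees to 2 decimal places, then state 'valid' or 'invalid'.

α = atan 0.65 = 33.02°;  2α = 66.05°
edge 0: e_0 = (+0.47, +2.07);  n_0 = (+0.9752, -0.2214)
edge 3: e_3 = (-2.82, -1.03);  n_3 = (-0.3431, +0.9393)
∠(n_0, n_3) = 122.86°
δ = |180° − 122.86°| = 57.14°
57.14° ≤ 2α = 66.05°  →  valid

δ = 57.14°, valid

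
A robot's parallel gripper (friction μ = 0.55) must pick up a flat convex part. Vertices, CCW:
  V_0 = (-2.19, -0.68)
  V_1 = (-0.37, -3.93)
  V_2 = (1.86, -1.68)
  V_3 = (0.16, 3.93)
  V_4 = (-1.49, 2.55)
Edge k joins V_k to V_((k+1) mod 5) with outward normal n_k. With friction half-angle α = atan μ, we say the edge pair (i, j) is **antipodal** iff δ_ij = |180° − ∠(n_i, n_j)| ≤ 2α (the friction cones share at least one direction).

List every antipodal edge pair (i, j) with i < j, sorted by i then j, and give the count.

count = 4; pairs: (0,2), (1,3), (1,4), (2,4)

α = atan 0.55 = 28.81°;  2α = 57.62°
n_0 = (-0.8725, -0.4886)
n_1 = (+0.7103, -0.7039)
n_2 = (+0.9570, +0.2900)
n_3 = (-0.6416, +0.7671)
n_4 = (-0.9773, +0.2118)
  (0,1): δ = 73.99°  ·
  (0,2): δ = 12.39°  ✓
  (0,3): δ = 100.66°  ·
  (0,4): δ = 138.52°  ·
  (1,2): δ = 118.40°  ·
  (1,3): δ = 5.35°  ✓
  (1,4): δ = 32.52°  ✓
  (2,3): δ = 66.95°  ·
  (2,4): δ = 29.09°  ✓
  (3,4): δ = 142.14°  ·
antipodal pairs: 4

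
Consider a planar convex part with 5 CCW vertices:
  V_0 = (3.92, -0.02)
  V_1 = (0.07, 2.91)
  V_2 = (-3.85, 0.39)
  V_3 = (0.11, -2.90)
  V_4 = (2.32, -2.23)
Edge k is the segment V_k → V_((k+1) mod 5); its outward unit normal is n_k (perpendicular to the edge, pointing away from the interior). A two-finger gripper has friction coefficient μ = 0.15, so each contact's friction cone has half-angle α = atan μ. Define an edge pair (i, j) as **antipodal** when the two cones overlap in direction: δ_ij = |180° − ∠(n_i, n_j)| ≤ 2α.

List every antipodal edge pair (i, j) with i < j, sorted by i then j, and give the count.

α = atan 0.15 = 8.53°;  2α = 17.06°
n_0 = (+0.6056, +0.7958)
n_1 = (-0.5408, +0.8412)
n_2 = (-0.6390, -0.7692)
n_3 = (+0.2901, -0.9570)
n_4 = (+0.8100, -0.5864)
  (0,1): δ = 109.99°  ·
  (0,2): δ = 2.45°  ✓
  (0,3): δ = 54.14°  ·
  (0,4): δ = 91.37°  ·
  (1,2): δ = 72.46°  ·
  (1,3): δ = 15.87°  ✓
  (1,4): δ = 21.36°  ·
  (2,3): δ = 123.41°  ·
  (2,4): δ = 86.18°  ·
  (3,4): δ = 142.77°  ·
antipodal pairs: 2

count = 2; pairs: (0,2), (1,3)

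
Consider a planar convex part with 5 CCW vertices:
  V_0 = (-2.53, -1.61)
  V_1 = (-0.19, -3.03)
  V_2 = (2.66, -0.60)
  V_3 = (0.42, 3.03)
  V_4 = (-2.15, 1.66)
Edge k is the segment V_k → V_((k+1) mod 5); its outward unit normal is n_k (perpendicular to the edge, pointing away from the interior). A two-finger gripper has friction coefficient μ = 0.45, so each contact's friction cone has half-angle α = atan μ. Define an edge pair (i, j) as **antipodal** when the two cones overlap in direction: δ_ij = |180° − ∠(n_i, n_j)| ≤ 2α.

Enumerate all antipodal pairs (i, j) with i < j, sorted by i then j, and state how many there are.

α = atan 0.45 = 24.23°;  2α = 48.46°
n_0 = (-0.5188, -0.8549)
n_1 = (+0.6488, -0.7610)
n_2 = (+0.8510, +0.5251)
n_3 = (-0.4704, +0.8824)
n_4 = (-0.9933, +0.1154)
  (0,1): δ = 108.30°  ·
  (0,2): δ = 27.07°  ✓
  (0,3): δ = 59.31°  ·
  (0,4): δ = 114.62°  ·
  (1,2): δ = 98.77°  ·
  (1,3): δ = 12.39°  ✓
  (1,4): δ = 42.92°  ✓
  (2,3): δ = 93.62°  ·
  (2,4): δ = 38.31°  ✓
  (3,4): δ = 124.69°  ·
antipodal pairs: 4

count = 4; pairs: (0,2), (1,3), (1,4), (2,4)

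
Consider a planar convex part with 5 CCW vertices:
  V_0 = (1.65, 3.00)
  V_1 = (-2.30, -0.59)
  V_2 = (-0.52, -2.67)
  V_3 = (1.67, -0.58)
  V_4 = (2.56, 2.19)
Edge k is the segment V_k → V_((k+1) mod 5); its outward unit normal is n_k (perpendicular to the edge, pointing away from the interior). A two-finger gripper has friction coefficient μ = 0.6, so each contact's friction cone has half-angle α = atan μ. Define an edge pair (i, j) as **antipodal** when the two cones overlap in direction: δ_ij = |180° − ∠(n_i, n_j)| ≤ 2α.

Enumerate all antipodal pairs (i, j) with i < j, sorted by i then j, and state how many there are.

α = atan 0.6 = 30.96°;  2α = 61.93°
n_0 = (-0.6726, +0.7400)
n_1 = (-0.7598, -0.6502)
n_2 = (+0.6904, -0.7234)
n_3 = (+0.9521, -0.3059)
n_4 = (+0.6649, +0.7470)
  (0,1): δ = 91.71°  ·
  (0,2): δ = 1.40°  ✓
  (0,3): δ = 29.92°  ✓
  (0,4): δ = 96.06°  ·
  (1,2): δ = 86.89°  ·
  (1,3): δ = 58.37°  ✓
  (1,4): δ = 7.77°  ✓
  (2,3): δ = 151.47°  ·
  (2,4): δ = 85.33°  ·
  (3,4): δ = 113.86°  ·
antipodal pairs: 4

count = 4; pairs: (0,2), (0,3), (1,3), (1,4)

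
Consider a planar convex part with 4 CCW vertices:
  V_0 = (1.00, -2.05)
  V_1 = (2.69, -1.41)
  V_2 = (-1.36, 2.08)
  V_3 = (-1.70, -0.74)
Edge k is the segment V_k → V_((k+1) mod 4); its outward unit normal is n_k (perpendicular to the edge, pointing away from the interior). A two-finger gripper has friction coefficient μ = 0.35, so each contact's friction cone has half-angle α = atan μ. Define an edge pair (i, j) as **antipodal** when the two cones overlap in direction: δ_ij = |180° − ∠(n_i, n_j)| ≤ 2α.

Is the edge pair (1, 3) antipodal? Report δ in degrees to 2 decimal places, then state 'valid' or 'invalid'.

α = atan 0.35 = 19.29°;  2α = 38.58°
edge 1: e_1 = (-4.05, +3.49);  n_1 = (+0.6528, +0.7575)
edge 3: e_3 = (+2.70, -1.31);  n_3 = (-0.4365, -0.8997)
∠(n_1, n_3) = 165.13°
δ = |180° − 165.13°| = 14.87°
14.87° ≤ 2α = 38.58°  →  valid

δ = 14.87°, valid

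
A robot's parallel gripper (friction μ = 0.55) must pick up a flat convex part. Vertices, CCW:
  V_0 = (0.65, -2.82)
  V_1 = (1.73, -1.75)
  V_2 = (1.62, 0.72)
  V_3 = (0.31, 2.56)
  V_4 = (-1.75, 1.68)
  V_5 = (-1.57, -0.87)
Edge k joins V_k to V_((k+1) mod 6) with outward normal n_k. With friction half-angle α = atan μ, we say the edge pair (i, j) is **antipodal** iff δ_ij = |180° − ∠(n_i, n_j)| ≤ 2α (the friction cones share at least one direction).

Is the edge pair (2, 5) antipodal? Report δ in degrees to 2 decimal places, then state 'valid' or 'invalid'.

α = atan 0.55 = 28.81°;  2α = 57.62°
edge 2: e_2 = (-1.31, +1.84);  n_2 = (+0.8146, +0.5800)
edge 5: e_5 = (+2.22, -1.95);  n_5 = (-0.6599, -0.7513)
∠(n_2, n_5) = 166.74°
δ = |180° − 166.74°| = 13.26°
13.26° ≤ 2α = 57.62°  →  valid

δ = 13.26°, valid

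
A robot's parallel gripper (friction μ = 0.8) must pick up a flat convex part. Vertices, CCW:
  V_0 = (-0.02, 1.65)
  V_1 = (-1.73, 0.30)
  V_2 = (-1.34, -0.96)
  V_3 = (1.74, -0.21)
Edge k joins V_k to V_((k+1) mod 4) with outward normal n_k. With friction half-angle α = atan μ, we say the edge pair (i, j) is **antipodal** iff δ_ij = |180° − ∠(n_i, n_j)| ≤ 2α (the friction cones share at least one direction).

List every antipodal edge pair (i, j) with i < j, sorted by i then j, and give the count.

α = atan 0.8 = 38.66°;  2α = 77.32°
n_0 = (-0.6196, +0.7849)
n_1 = (-0.9553, -0.2957)
n_2 = (+0.2366, -0.9716)
n_3 = (+0.7264, +0.6873)
  (0,1): δ = 111.09°  ·
  (0,2): δ = 24.60°  ✓
  (0,3): δ = 95.13°  ·
  (1,2): δ = 93.51°  ·
  (1,3): δ = 26.22°  ✓
  (2,3): δ = 60.27°  ✓
antipodal pairs: 3

count = 3; pairs: (0,2), (1,3), (2,3)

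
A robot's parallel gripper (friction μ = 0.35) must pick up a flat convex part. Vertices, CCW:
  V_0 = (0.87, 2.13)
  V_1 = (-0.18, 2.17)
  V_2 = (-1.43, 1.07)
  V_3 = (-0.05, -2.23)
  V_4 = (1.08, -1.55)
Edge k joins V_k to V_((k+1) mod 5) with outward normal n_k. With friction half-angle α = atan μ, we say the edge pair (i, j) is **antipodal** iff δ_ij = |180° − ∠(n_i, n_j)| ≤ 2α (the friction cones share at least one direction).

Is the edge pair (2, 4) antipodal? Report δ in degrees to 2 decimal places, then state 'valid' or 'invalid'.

δ = 19.43°, valid

α = atan 0.35 = 19.29°;  2α = 38.58°
edge 2: e_2 = (+1.38, -3.30);  n_2 = (-0.9226, -0.3858)
edge 4: e_4 = (-0.21, +3.68);  n_4 = (+0.9984, +0.0570)
∠(n_2, n_4) = 160.57°
δ = |180° − 160.57°| = 19.43°
19.43° ≤ 2α = 38.58°  →  valid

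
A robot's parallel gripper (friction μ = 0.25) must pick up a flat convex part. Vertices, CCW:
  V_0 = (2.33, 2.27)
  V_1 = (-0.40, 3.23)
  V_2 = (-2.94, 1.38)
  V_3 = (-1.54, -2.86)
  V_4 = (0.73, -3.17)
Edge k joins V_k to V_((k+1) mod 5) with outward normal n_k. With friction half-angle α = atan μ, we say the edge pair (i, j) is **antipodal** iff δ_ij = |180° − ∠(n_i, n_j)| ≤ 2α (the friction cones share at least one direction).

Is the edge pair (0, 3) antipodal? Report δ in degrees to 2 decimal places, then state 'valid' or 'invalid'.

δ = 11.60°, valid

α = atan 0.25 = 14.04°;  2α = 28.07°
edge 0: e_0 = (-2.73, +0.96);  n_0 = (+0.3317, +0.9434)
edge 3: e_3 = (+2.27, -0.31);  n_3 = (-0.1353, -0.9908)
∠(n_0, n_3) = 168.40°
δ = |180° − 168.40°| = 11.60°
11.60° ≤ 2α = 28.07°  →  valid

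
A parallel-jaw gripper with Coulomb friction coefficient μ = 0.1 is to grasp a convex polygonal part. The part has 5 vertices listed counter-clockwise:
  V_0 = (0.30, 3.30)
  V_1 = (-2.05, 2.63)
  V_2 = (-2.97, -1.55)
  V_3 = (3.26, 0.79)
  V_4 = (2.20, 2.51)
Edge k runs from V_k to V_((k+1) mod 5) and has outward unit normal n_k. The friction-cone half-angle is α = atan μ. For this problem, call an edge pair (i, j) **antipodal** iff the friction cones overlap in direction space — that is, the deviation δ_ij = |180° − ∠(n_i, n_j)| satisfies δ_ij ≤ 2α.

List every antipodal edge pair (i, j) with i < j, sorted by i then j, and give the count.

α = atan 0.1 = 5.71°;  2α = 11.42°
n_0 = (-0.2742, +0.9617)
n_1 = (-0.9766, +0.2150)
n_2 = (+0.3516, -0.9361)
n_3 = (+0.8513, +0.5246)
n_4 = (+0.3839, +0.9234)
  (0,1): δ = 118.33°  ·
  (0,2): δ = 4.67°  ✓
  (0,3): δ = 105.73°  ·
  (0,4): δ = 141.51°  ·
  (1,2): δ = 57.00°  ·
  (1,3): δ = 44.06°  ·
  (1,4): δ = 79.84°  ·
  (2,3): δ = 78.94°  ·
  (2,4): δ = 43.16°  ·
  (3,4): δ = 144.22°  ·
antipodal pairs: 1

count = 1; pairs: (0,2)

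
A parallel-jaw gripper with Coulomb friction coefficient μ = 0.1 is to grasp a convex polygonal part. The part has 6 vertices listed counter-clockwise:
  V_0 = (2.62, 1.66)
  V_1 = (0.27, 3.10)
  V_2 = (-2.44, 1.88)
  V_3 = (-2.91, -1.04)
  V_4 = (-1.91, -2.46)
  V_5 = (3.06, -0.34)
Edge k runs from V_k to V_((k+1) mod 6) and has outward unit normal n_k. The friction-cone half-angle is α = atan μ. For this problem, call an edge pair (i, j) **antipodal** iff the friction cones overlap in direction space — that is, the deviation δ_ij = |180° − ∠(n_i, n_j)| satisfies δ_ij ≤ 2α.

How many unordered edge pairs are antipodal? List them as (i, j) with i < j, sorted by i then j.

α = atan 0.1 = 5.71°;  2α = 11.42°
n_0 = (+0.5225, +0.8527)
n_1 = (-0.4105, +0.9119)
n_2 = (-0.9873, +0.1589)
n_3 = (-0.8176, -0.5758)
n_4 = (+0.3924, -0.9198)
n_5 = (+0.9766, +0.2149)
  (0,1): δ = 124.26°  ·
  (0,2): δ = 67.65°  ·
  (0,3): δ = 23.35°  ·
  (0,4): δ = 54.60°  ·
  (0,5): δ = 133.91°  ·
  (1,2): δ = 123.38°  ·
  (1,3): δ = 79.08°  ·
  (1,4): δ = 1.14°  ✓
  (1,5): δ = 78.17°  ·
  (2,3): δ = 135.70°  ·
  (2,4): δ = 57.76°  ·
  (2,5): δ = 21.55°  ·
  (3,4): δ = 102.05°  ·
  (3,5): δ = 22.75°  ·
  (4,5): δ = 100.69°  ·
antipodal pairs: 1

count = 1; pairs: (1,4)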